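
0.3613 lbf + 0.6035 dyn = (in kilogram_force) 0.1639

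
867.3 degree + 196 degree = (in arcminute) 6.38e+04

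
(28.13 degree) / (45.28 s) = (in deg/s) 0.6212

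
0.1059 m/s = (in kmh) 0.3812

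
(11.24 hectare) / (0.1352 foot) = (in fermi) 2.728e+21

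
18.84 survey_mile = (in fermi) 3.032e+19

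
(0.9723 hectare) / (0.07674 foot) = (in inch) 1.637e+07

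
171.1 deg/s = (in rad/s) 2.986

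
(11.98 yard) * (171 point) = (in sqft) 7.113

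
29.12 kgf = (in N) 285.6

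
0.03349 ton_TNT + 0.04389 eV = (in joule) 1.401e+08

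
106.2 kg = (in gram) 1.062e+05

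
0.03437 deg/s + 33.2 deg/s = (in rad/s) 0.58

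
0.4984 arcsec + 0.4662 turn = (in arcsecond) 6.042e+05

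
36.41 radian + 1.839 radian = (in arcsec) 7.889e+06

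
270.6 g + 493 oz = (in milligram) 1.425e+07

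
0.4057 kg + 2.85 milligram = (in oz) 14.31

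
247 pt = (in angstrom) 8.714e+08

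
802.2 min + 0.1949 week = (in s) 1.66e+05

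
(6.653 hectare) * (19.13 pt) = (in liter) 4.49e+05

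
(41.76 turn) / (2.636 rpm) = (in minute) 15.84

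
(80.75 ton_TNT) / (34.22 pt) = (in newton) 2.799e+13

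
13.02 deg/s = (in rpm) 2.17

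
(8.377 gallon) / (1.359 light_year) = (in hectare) 2.466e-22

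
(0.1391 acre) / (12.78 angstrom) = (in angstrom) 4.405e+21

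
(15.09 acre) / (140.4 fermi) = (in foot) 1.427e+18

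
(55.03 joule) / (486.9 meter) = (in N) 0.113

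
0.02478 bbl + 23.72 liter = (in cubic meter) 0.02766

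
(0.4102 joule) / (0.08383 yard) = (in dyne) 5.351e+05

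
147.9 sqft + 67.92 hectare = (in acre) 167.8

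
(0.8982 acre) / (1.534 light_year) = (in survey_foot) 8.217e-13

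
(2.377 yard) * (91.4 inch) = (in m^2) 5.046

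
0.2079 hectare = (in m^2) 2079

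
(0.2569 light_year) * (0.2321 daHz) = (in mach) 1.657e+13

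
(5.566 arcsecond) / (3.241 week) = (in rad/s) 1.377e-11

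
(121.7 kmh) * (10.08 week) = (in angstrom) 2.061e+18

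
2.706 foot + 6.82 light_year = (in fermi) 6.452e+31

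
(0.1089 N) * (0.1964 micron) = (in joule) 2.139e-08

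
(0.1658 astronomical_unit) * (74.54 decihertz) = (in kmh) 6.656e+11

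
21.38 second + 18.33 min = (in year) 3.555e-05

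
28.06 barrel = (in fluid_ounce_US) 1.509e+05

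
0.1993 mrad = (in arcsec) 41.11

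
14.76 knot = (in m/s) 7.593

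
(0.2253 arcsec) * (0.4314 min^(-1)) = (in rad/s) 7.854e-09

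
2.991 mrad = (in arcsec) 616.9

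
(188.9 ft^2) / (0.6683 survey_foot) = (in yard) 94.22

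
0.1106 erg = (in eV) 6.903e+10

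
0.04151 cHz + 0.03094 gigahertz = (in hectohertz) 3.094e+05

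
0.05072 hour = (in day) 0.002113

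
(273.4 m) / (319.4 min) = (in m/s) 0.01427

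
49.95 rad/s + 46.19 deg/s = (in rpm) 484.7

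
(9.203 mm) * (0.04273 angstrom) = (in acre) 9.717e-18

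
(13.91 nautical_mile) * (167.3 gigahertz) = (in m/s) 4.31e+15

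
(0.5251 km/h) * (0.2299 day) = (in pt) 8.213e+06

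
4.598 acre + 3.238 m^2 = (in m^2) 1.861e+04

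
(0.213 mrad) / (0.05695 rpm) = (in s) 0.03572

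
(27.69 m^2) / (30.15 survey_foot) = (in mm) 3013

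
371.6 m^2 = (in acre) 0.09182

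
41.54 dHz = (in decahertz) 0.4154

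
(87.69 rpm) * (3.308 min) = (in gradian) 1.16e+05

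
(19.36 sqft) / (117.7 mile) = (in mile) 5.9e-09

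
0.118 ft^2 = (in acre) 2.709e-06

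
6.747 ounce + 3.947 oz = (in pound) 0.6684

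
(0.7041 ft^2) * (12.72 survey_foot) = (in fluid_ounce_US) 8576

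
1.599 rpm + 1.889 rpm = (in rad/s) 0.3653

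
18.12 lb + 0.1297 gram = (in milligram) 8.219e+06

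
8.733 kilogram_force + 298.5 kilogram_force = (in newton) 3013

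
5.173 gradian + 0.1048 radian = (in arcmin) 639.6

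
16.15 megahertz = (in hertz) 1.615e+07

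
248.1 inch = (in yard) 6.892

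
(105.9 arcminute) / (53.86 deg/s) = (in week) 5.418e-08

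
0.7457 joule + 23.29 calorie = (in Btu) 0.09307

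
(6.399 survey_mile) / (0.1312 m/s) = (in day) 0.9085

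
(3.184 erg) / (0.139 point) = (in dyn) 649.3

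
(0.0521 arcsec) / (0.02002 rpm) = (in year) 3.82e-12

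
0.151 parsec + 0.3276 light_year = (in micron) 7.759e+21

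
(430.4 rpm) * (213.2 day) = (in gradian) 5.285e+10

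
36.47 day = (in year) 0.09992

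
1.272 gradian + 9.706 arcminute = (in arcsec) 4704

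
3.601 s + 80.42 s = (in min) 1.4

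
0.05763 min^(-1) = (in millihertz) 0.9605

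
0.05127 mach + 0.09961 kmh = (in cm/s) 1749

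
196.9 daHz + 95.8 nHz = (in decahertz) 196.9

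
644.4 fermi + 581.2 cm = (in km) 0.005812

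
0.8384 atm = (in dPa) 8.495e+05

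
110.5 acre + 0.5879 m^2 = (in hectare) 44.72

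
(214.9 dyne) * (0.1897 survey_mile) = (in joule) 0.6561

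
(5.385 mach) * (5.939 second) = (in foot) 3.573e+04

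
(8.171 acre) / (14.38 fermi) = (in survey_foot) 7.544e+18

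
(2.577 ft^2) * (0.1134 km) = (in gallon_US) 7172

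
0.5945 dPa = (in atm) 5.867e-07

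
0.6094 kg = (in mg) 6.094e+05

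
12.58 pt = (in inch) 0.1747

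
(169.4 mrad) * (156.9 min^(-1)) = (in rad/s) 0.443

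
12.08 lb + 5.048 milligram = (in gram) 5479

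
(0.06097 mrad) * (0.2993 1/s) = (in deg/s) 0.001046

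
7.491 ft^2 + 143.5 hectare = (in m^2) 1.435e+06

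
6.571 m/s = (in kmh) 23.66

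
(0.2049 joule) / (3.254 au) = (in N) 4.209e-13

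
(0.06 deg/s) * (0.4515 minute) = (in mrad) 28.37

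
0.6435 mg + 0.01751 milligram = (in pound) 1.457e-06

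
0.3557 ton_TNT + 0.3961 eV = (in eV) 9.289e+27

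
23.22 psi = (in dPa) 1.601e+06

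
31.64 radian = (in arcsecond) 6.526e+06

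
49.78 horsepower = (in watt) 3.712e+04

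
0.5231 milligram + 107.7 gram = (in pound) 0.2374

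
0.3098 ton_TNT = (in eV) 8.09e+27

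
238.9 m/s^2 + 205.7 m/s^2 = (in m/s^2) 444.6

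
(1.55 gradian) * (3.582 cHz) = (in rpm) 0.008328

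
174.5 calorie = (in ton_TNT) 1.745e-07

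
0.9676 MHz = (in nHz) 9.676e+14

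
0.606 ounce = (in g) 17.18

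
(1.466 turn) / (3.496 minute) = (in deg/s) 2.516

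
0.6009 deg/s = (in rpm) 0.1002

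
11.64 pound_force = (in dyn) 5.178e+06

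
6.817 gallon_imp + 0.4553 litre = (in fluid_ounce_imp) 1107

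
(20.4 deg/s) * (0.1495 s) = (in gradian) 3.389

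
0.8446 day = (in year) 0.002314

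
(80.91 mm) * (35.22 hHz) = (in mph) 637.4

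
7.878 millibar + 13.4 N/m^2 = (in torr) 6.009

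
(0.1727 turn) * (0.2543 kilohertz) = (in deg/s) 1.581e+04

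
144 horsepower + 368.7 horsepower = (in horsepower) 512.7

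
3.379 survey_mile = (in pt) 1.541e+07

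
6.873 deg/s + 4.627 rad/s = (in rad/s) 4.747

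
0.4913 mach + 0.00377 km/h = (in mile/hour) 374.2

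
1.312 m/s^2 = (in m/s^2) 1.312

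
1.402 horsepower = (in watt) 1045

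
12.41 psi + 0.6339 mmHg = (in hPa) 856.5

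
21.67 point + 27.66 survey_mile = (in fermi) 4.451e+19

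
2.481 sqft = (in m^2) 0.2305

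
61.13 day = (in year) 0.1675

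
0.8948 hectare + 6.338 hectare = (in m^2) 7.233e+04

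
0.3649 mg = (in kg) 3.649e-07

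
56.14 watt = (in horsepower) 0.07528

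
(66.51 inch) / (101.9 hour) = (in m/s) 4.605e-06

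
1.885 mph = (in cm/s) 84.27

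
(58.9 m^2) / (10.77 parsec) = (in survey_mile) 1.101e-19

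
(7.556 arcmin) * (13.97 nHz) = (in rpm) 2.932e-10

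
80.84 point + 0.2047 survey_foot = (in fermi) 9.091e+13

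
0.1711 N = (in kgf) 0.01745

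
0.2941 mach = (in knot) 194.7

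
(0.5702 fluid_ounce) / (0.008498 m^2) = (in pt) 5.625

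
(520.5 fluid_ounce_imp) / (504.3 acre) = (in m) 7.247e-09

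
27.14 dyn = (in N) 0.0002714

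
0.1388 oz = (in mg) 3935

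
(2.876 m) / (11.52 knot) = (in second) 0.4853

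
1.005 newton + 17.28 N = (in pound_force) 4.111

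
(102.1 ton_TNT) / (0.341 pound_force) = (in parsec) 9.127e-06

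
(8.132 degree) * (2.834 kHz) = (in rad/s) 402.2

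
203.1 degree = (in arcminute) 1.219e+04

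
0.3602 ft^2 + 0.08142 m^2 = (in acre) 2.839e-05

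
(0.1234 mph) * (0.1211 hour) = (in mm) 2.405e+04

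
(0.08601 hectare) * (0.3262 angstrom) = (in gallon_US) 7.412e-06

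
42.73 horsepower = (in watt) 3.186e+04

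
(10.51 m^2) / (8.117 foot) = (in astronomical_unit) 2.84e-11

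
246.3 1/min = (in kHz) 0.004105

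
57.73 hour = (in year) 0.00659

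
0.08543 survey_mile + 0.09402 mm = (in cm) 1.375e+04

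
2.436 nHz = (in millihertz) 2.436e-06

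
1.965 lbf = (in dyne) 8.741e+05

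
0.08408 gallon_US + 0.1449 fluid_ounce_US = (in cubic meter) 0.0003226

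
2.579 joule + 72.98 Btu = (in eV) 4.806e+23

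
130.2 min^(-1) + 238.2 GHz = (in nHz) 2.382e+20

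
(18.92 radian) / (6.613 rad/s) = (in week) 4.731e-06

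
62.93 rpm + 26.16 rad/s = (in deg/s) 1876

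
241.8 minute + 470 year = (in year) 470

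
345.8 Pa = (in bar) 0.003458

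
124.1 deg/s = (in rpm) 20.68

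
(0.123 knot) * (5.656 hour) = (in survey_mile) 0.8006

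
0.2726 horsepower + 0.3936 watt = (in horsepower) 0.2731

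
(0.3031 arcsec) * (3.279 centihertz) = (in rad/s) 4.818e-08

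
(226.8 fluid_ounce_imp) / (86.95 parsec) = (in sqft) 2.585e-20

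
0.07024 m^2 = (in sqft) 0.7561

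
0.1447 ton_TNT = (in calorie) 1.447e+08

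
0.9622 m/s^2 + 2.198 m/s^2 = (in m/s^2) 3.16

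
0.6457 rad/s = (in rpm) 6.166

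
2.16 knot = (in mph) 2.486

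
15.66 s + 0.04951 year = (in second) 1.561e+06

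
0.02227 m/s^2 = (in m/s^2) 0.02227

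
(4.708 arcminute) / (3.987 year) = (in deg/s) 6.241e-10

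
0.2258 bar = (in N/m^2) 2.258e+04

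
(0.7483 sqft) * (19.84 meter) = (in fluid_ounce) 4.664e+04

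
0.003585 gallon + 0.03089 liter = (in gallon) 0.01175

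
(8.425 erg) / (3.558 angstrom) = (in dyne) 2.368e+08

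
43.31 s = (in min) 0.7218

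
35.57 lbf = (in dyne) 1.582e+07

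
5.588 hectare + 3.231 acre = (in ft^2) 7.422e+05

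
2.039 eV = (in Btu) 3.096e-22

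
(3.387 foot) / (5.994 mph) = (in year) 1.222e-08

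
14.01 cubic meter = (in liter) 1.401e+04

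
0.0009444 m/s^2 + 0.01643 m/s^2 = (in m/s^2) 0.01737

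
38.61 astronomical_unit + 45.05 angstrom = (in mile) 3.589e+09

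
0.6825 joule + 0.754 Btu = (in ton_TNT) 1.903e-07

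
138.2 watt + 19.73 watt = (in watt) 157.9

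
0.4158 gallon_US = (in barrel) 0.0099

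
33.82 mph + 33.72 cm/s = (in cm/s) 1546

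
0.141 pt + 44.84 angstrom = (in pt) 0.141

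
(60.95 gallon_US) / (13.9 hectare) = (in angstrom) 1.66e+04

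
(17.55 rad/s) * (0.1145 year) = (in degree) 3.631e+09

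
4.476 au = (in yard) 7.323e+11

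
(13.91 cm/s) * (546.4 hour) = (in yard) 2.992e+05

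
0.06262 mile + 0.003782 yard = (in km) 0.1008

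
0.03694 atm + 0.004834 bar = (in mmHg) 31.7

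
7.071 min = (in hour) 0.1178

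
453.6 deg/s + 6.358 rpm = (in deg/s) 491.7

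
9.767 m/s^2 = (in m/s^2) 9.767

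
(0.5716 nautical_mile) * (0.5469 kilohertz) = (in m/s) 5.79e+05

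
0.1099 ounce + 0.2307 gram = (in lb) 0.007377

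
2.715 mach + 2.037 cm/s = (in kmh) 3328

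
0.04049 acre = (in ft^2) 1764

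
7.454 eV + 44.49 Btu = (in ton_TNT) 1.122e-05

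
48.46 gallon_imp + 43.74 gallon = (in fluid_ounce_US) 1.305e+04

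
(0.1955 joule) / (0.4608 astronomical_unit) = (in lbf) 6.376e-13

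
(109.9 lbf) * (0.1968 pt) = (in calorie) 0.008112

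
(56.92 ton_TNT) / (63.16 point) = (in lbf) 2.403e+12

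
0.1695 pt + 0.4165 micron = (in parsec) 1.951e-21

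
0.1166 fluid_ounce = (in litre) 0.003448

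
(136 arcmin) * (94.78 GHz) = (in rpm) 3.581e+10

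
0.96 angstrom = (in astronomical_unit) 6.417e-22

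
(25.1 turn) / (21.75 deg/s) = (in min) 6.924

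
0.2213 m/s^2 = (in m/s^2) 0.2213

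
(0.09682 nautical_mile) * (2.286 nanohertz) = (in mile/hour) 9.169e-07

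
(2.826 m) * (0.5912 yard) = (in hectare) 0.0001528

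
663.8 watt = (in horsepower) 0.8902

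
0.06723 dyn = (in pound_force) 1.511e-07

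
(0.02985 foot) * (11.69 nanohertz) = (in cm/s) 1.064e-08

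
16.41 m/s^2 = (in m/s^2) 16.41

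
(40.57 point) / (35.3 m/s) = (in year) 1.286e-11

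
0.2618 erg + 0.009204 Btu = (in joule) 9.711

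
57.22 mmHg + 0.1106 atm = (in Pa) 1.884e+04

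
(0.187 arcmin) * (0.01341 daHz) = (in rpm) 6.966e-05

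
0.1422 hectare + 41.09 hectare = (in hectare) 41.23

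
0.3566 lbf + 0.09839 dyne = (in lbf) 0.3566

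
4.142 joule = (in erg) 4.142e+07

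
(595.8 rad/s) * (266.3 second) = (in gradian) 1.01e+07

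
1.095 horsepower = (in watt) 816.5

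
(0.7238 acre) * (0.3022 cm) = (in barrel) 55.68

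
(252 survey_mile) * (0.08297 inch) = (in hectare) 0.08547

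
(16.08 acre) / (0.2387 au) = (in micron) 1.822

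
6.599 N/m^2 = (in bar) 6.599e-05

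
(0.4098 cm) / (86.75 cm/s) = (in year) 1.498e-10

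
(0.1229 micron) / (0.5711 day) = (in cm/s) 2.491e-10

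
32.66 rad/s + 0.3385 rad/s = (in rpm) 315.1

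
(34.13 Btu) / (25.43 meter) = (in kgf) 144.4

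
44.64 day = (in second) 3.857e+06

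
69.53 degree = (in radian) 1.214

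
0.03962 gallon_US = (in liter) 0.15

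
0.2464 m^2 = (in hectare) 2.464e-05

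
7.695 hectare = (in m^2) 7.695e+04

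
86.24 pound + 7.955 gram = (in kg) 39.13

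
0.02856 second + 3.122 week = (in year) 0.05987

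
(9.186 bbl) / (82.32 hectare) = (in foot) 5.821e-06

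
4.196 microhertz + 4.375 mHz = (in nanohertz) 4.379e+06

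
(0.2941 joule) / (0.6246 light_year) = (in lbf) 1.119e-17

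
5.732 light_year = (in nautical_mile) 2.928e+13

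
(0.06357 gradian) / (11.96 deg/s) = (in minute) 7.973e-05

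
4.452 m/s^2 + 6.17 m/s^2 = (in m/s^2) 10.62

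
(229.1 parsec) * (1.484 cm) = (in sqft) 1.129e+18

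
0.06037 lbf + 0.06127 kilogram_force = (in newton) 0.8694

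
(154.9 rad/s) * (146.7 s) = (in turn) 3617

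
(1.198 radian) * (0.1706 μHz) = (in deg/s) 1.171e-05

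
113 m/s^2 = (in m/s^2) 113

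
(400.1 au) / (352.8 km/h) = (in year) 1.937e+04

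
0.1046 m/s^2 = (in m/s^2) 0.1046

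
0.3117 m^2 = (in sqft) 3.355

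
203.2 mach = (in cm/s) 6.919e+06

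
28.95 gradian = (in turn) 0.07238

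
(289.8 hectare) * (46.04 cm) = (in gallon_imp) 2.935e+08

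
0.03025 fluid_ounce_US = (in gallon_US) 0.0002363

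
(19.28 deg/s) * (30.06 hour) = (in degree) 2.086e+06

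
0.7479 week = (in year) 0.01434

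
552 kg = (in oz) 1.947e+04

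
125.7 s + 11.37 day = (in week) 1.624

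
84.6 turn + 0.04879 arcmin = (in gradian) 3.384e+04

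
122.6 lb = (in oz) 1962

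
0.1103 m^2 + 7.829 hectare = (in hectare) 7.829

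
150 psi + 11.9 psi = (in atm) 11.02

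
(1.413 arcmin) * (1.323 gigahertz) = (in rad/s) 5.438e+05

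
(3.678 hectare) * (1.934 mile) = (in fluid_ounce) 3.871e+12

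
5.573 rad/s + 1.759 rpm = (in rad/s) 5.757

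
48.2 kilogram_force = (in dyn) 4.727e+07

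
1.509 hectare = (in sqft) 1.624e+05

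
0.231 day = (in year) 0.0006329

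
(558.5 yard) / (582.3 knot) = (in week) 2.819e-06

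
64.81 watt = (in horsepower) 0.08691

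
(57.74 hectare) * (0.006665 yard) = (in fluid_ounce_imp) 1.238e+08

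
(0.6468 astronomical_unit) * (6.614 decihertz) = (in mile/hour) 1.432e+11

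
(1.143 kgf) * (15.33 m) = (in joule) 171.8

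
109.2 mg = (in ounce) 0.003852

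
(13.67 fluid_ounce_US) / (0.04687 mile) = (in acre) 1.324e-09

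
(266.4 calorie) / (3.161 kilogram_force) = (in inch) 1416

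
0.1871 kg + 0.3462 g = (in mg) 1.874e+05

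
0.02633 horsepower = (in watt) 19.63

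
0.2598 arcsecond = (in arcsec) 0.2598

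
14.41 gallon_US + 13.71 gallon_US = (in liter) 106.4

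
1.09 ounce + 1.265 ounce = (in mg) 6.676e+04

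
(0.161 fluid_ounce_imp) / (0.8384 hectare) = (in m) 5.456e-10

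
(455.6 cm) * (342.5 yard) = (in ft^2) 1.536e+04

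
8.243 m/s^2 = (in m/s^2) 8.243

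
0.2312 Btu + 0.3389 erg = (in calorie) 58.3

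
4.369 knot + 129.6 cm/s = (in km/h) 12.76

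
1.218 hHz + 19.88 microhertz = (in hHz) 1.218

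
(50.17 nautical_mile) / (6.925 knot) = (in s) 2.608e+04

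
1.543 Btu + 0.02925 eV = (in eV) 1.016e+22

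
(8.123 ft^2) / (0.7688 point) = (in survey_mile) 1.729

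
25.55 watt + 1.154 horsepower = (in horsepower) 1.188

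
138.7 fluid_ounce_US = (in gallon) 1.084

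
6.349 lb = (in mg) 2.88e+06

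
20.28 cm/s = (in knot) 0.3942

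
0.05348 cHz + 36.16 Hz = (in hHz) 0.3616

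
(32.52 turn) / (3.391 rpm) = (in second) 575.4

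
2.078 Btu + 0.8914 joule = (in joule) 2193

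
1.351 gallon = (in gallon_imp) 1.125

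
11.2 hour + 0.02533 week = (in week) 0.092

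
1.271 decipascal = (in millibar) 0.001271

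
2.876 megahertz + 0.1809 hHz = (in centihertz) 2.876e+08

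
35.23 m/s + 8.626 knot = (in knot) 77.11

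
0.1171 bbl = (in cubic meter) 0.01862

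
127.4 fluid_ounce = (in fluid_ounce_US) 127.4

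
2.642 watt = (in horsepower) 0.003543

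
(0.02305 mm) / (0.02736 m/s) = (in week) 1.393e-09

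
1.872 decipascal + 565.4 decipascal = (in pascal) 56.73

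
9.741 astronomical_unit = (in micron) 1.457e+18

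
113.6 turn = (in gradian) 4.544e+04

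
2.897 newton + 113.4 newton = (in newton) 116.3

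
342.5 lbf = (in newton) 1524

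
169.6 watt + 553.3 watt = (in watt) 722.9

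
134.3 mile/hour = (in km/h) 216.1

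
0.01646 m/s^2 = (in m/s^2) 0.01646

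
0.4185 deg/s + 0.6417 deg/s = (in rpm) 0.1767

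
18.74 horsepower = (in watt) 1.397e+04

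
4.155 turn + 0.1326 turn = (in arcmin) 9.261e+04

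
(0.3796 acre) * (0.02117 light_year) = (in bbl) 1.935e+18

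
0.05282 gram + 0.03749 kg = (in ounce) 1.324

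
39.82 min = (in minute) 39.82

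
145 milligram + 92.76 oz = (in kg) 2.63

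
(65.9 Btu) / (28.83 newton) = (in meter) 2412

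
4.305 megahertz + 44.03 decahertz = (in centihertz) 4.305e+08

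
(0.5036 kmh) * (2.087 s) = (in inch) 11.49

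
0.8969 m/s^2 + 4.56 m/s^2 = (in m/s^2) 5.457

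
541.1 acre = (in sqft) 2.357e+07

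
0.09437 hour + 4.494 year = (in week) 234.3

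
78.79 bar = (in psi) 1143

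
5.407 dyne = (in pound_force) 1.216e-05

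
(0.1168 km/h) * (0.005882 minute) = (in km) 1.145e-05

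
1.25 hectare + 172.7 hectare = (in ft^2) 1.872e+07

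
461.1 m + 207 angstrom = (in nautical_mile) 0.249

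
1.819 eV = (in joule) 2.914e-19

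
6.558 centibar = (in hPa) 65.58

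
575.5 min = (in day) 0.3997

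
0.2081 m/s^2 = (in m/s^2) 0.2081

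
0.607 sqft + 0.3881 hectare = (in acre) 0.959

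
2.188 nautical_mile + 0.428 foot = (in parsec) 1.313e-13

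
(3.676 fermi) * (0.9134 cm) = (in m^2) 3.358e-17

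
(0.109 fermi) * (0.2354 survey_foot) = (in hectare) 7.821e-22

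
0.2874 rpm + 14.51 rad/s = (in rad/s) 14.54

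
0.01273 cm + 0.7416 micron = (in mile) 7.956e-08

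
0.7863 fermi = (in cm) 7.863e-14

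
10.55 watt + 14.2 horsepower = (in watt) 1.06e+04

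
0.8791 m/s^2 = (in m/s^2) 0.8791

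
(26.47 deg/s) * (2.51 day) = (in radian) 1.002e+05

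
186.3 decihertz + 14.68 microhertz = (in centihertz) 1863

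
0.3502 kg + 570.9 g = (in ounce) 32.49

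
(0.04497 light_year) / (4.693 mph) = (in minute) 3.38e+12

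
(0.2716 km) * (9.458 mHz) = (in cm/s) 256.9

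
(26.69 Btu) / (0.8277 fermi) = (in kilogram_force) 3.469e+18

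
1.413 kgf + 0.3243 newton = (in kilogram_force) 1.446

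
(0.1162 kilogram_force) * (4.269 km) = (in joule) 4865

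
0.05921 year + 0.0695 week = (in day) 22.1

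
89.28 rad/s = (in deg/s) 5115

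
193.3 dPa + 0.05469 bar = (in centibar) 5.488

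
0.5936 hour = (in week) 0.003533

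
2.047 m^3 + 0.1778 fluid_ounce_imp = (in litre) 2047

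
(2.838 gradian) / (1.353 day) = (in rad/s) 3.813e-07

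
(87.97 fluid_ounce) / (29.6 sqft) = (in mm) 0.9461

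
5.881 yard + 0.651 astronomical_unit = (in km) 9.739e+07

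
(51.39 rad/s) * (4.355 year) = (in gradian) 4.493e+11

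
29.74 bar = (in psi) 431.3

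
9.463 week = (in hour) 1590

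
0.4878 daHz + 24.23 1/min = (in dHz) 52.82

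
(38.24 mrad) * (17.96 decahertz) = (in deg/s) 393.5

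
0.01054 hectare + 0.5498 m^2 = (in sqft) 1140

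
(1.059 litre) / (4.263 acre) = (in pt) 0.000174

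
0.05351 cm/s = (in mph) 0.001197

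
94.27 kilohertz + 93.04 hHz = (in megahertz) 0.1036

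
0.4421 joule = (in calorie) 0.1057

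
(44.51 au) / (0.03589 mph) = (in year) 1.316e+07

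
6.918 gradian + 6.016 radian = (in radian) 6.125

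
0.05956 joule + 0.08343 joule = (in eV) 8.925e+17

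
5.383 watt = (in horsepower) 0.007219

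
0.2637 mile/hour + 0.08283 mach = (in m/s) 28.32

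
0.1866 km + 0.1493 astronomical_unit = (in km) 2.233e+07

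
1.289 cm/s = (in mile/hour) 0.02883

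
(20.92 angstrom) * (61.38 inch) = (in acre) 8.059e-13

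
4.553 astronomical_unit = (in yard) 7.449e+11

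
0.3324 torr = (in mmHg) 0.3324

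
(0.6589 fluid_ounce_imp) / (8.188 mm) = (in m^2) 0.002286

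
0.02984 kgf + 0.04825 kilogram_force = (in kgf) 0.07809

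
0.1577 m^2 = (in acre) 3.897e-05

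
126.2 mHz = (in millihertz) 126.2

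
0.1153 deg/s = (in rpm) 0.01922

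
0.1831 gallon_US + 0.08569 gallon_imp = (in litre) 1.083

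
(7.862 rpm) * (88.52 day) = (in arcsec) 1.299e+12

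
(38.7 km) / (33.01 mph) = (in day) 0.03035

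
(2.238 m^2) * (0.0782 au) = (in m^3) 2.618e+10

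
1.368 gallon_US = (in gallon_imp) 1.139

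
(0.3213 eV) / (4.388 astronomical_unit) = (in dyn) 7.842e-27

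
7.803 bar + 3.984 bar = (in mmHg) 8841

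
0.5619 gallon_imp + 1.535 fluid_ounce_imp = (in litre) 2.598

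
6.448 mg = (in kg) 6.448e-06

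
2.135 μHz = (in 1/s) 2.135e-06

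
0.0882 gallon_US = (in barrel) 0.0021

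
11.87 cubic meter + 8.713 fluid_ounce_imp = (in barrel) 74.66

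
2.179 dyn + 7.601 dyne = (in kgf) 9.973e-06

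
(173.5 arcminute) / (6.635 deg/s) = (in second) 0.4358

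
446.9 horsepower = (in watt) 3.333e+05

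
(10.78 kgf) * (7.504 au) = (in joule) 1.187e+14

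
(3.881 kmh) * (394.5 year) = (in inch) 5.28e+11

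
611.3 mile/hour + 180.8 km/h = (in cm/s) 3.235e+04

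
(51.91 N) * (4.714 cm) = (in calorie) 0.5849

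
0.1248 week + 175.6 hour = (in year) 0.02244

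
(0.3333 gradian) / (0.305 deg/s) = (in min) 0.01639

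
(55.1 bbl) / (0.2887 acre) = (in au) 5.012e-14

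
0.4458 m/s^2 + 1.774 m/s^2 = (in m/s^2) 2.22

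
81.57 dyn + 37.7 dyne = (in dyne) 119.3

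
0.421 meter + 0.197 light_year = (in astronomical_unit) 1.246e+04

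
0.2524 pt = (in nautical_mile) 4.808e-08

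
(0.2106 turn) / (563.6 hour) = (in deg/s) 3.737e-05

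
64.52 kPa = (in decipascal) 6.452e+05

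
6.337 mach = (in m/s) 2158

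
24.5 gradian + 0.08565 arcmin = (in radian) 0.3849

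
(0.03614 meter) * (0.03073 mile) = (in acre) 0.0004417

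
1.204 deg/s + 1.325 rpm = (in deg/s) 9.154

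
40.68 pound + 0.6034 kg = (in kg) 19.06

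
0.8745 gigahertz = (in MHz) 874.5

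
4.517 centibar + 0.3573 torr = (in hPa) 45.65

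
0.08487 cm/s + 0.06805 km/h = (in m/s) 0.01975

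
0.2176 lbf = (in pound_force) 0.2176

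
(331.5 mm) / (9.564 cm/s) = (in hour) 0.0009628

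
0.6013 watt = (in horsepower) 0.0008064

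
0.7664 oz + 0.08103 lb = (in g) 58.48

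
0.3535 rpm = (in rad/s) 0.03702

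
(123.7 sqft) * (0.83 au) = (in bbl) 8.975e+12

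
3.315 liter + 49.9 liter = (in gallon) 14.06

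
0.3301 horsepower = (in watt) 246.2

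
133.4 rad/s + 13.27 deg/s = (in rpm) 1276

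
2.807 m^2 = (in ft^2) 30.21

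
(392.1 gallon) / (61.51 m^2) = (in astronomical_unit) 1.613e-13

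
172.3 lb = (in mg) 7.815e+07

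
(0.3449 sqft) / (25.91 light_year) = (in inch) 5.146e-18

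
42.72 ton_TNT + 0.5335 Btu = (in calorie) 4.272e+10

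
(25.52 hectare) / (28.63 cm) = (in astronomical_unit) 5.958e-06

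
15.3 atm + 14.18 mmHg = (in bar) 15.52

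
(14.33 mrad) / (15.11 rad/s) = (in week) 1.568e-09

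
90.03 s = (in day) 0.001042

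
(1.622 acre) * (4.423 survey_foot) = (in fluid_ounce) 2.992e+08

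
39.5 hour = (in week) 0.2351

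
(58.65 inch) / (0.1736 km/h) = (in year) 9.796e-07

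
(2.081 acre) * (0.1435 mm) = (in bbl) 7.601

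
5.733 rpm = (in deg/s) 34.4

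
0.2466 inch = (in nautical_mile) 3.382e-06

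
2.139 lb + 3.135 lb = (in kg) 2.392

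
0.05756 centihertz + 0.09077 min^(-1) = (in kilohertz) 2.088e-06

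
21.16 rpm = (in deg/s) 127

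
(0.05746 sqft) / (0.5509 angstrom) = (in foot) 3.179e+08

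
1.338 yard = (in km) 0.001223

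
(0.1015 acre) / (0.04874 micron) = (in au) 0.05633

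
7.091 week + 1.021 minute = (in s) 4.289e+06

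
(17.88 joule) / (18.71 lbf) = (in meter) 0.2148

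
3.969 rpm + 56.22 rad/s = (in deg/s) 3245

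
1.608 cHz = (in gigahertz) 1.608e-11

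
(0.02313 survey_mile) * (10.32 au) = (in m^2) 5.747e+13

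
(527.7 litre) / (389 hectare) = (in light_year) 1.434e-23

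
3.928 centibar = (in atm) 0.03877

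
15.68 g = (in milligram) 1.568e+04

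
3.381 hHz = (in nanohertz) 3.381e+11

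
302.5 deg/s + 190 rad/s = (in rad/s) 195.3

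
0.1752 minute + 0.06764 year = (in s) 2.133e+06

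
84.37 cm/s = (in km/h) 3.037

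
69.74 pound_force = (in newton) 310.2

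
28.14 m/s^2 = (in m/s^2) 28.14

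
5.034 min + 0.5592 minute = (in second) 335.6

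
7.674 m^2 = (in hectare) 0.0007674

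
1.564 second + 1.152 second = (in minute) 0.04527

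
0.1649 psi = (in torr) 8.528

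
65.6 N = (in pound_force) 14.75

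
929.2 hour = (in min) 5.575e+04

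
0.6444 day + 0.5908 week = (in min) 6883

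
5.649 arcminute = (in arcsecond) 338.9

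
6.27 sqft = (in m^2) 0.5825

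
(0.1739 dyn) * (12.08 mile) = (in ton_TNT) 8.08e-12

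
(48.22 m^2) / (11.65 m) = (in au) 2.767e-11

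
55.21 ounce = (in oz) 55.21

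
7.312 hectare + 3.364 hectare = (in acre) 26.38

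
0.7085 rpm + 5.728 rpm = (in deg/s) 38.62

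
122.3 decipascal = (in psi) 0.001774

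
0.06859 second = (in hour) 1.905e-05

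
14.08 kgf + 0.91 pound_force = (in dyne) 1.421e+07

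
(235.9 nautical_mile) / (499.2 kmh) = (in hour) 0.8752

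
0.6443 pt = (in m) 0.0002273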